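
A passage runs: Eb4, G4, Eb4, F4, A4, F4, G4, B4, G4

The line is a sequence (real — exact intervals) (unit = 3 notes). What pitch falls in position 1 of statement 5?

B4

With 3-note cells, note 1 of each statement runs Eb4, F4, G4.
Carrying that up a 2nd forward: A4 → B4.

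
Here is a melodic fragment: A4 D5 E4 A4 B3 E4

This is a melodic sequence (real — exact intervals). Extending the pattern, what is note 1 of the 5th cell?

Grouping in 2s, the 1st note of each cell is A4, E4, B3.
Carrying that down a 4th forward: F#3 → C#3.

C#3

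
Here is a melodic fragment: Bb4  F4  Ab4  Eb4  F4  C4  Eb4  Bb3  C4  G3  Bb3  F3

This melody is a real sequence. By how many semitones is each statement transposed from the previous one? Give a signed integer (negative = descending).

Taking 4-note groups, the heads are Bb4, F4, C4: the pattern moves down a 4th.
Bb4 to F4 spans -5 semitones.

-5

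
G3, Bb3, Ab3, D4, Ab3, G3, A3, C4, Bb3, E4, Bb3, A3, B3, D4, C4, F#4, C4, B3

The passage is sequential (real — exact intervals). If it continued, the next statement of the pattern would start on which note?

With a 6-note motive the entries are G3, A3, B3, each up a 2nd from the previous.
One more step up a 2nd gives C#4.

C#4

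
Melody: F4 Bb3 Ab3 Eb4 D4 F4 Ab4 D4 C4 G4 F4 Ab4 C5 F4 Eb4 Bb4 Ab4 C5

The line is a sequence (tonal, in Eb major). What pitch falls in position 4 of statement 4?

D5

With 6-note cells, note 4 of each statement runs Eb4, G4, Bb4.
Each moves up a 3rd; the next is D5.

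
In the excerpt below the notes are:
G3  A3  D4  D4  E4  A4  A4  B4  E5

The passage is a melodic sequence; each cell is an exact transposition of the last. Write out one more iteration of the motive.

E5 F#5 B5

The 3-note cells begin on G3, D4, A4 — each up a 5th from the last.
So cell 4 is E5 F#5 B5.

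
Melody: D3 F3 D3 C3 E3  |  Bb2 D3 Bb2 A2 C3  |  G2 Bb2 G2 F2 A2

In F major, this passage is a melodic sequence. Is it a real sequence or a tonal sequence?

tonal

Every note is diatonic to F major.
Cell 1 has +3 semitones from note 1 to 2, but cell 2 has +4 — the interval quality changes while the contour stays the same, which is the hallmark of a tonal sequence.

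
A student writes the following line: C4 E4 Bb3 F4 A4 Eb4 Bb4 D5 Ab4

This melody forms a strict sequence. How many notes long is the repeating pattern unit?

There are 9 notes; a 3-note unit gives 3 cells:
C4 E4 Bb3 | F4 A4 Eb4 | Bb4 D5 Ab4
Every group is a transposition up a 4th of the one before; no shorter unit works.

3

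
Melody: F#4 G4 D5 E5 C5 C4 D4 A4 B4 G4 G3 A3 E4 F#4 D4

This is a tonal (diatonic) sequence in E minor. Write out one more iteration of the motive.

With a 5-note motive the entries are F#4, C4, G3, each down a 4th from the previous.
Statement 4 starts on D3 and keeps the same diatonic contour: D3 E3 B3 C4 A3.

D3 E3 B3 C4 A3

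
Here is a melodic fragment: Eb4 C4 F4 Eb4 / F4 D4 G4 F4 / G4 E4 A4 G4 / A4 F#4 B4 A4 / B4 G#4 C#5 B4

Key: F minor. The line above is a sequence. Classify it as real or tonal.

Each cell has the same semitone pattern (-3, 5, -2) — intervals are preserved exactly.
And D4 lies outside F minor, so the sequence is real rather than tonal.

real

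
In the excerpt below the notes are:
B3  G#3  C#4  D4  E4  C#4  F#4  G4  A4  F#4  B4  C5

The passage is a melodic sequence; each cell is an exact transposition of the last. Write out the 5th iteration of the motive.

G5 E5 A5 Bb5

Unit = 4 notes; the statements start on B3, E4, A4, moving up a 4th each time.
Extending up a 4th: D5 → G5.
Statement 5 starts on G5 and keeps the same exact contour: G5 E5 A5 Bb5.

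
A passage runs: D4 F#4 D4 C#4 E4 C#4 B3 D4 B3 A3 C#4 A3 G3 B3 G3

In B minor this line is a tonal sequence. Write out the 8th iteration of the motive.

D3 F#3 D3

Unit = 3 notes; the statements start on D4, C#4, B3, A3, G3, moving down a 2nd each time.
Carrying on: F#3 → E3 → D3.
So cell 8 is D3 F#3 D3.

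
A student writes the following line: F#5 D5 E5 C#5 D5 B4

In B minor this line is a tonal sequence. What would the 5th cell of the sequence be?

B4 G4

With a 2-note motive the entries are F#5, E5, D5, each down a 2nd from the previous.
Extending down a 2nd: C#5 → B4.
Statement 5 starts on B4 and keeps the same diatonic contour: B4 G4.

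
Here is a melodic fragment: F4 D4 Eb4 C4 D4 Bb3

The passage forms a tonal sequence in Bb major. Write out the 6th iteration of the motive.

A3 F3

Taking 2-note groups, the heads are F4, Eb4, D4: the pattern moves down a 2nd.
Continuing the starts: C4 → Bb3 → A3.
Statement 6 starts on A3 and keeps the same diatonic contour: A3 F3.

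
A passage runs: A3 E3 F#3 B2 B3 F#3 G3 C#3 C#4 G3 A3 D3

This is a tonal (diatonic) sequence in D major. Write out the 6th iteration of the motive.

Taking 4-note groups, the heads are A3, B3, C#4: the pattern moves up a 2nd.
Carrying on: D4 → E4 → F#4.
So cell 6 is F#4 C#4 D4 G3.

F#4 C#4 D4 G3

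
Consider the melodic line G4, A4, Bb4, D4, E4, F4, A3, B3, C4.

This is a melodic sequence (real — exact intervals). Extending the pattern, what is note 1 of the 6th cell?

F#2

With 3-note cells, note 1 of each statement runs G4, D4, A3.
Carrying that down a 4th forward: E3 → B2 → F#2.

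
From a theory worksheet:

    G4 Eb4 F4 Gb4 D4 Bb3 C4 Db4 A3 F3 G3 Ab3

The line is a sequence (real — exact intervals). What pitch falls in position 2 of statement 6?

With 4-note cells, note 2 of each statement runs Eb4, Bb3, F3.
Extending down a 4th: C3 → G2 → D2.

D2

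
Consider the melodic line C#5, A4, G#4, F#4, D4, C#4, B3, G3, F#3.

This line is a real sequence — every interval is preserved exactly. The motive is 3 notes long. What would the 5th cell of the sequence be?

With a 3-note motive the entries are C#5, F#4, B3, each down a 5th from the previous.
Continuing the starts: E3 → A2.
From A2 the exact shape gives A2 F2 E2.

A2 F2 E2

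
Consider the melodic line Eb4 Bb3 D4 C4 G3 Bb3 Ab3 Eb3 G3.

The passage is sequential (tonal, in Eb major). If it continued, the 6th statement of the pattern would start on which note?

Bb2

With a 3-note motive the entries are Eb4, C4, Ab3, each down a 3rd from the previous.
Continuing: F3 → D3 → Bb2. Statement 6 starts on Bb2.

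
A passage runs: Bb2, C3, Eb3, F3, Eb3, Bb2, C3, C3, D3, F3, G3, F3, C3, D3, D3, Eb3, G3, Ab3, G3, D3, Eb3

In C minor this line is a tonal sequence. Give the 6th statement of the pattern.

G3 Ab3 C4 D4 C4 G3 Ab3

Taking 7-note groups, the heads are Bb2, C3, D3: the pattern moves up a 2nd.
Extending up a 2nd: Eb3 → F3 → G3.
So cell 6 is G3 Ab3 C4 D4 C4 G3 Ab3.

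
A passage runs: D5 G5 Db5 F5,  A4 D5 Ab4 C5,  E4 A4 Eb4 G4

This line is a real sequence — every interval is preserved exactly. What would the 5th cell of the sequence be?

The 4-note cells begin on D5, A4, E4 — each down a 4th from the last.
Carrying on: B3 → F#3.
From F#3 the exact shape gives F#3 B3 F3 A3.

F#3 B3 F3 A3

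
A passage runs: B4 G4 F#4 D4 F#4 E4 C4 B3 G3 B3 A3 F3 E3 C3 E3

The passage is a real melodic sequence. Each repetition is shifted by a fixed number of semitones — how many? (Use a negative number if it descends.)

With a 5-note motive the entries are B4, E4, A3, each down a 5th from the previous.
Counting half-steps from B4 to E4: -7.

-7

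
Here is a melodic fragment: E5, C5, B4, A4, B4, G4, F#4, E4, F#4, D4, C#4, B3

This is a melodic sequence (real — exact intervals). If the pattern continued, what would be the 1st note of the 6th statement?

The unit is 4 notes. Position-1 pitches of the 3 shown cells: E5, B4, F#4.
Extending down a 4th: C#4 → G#3 → D#3.

D#3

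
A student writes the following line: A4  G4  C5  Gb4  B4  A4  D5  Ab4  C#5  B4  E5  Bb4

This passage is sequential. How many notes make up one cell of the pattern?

Try groups of 4 (3 cells in 12 notes):
A4 G4 C5 Gb4 | B4 A4 D5 Ab4 | C#5 B4 E5 Bb4
Each cell is the previous one up a 2nd — so the unit is 4 notes.

4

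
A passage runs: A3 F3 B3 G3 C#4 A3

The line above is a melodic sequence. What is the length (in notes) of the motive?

Try groups of 2 (3 cells in 6 notes):
A3 F3 | B3 G3 | C#4 A3
Every group is a transposition up a 2nd of the one before; no shorter unit works.

2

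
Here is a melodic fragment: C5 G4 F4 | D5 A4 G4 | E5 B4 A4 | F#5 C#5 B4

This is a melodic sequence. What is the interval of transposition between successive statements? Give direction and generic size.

up a 2nd

With a 3-note motive the entries are C5, D5, E5, F#5, each up a 2nd from the previous.
C5 to D5 is up a 2nd.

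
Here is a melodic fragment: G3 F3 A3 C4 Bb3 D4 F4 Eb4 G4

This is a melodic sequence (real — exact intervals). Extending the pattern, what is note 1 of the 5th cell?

With 3-note cells, note 1 of each statement runs G3, C4, F4.
Each moves up a 4th. Continuing: Bb4 → Eb5.

Eb5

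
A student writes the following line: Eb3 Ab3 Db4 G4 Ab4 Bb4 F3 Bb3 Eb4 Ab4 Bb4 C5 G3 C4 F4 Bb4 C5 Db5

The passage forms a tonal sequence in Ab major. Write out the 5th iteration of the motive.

Bb3 Eb4 Ab4 Db5 Eb5 F5

With a 6-note motive the entries are Eb3, F3, G3, each up a 2nd from the previous.
Extending up a 2nd: Ab3 → Bb3.
So cell 5 is Bb3 Eb4 Ab4 Db5 Eb5 F5.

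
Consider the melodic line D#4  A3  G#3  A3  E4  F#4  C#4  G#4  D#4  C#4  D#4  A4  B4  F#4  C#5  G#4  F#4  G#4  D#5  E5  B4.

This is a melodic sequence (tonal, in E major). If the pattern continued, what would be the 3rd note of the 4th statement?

With 7-note cells, note 3 of each statement runs G#3, C#4, F#4.
Each moves up a 4th; the next is B4.

B4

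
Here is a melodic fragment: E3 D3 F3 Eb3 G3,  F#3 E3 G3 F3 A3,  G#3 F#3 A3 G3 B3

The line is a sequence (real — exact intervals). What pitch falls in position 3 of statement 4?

The unit is 5 notes. Position-3 pitches of the 3 shown cells: F3, G3, A3.
One more up a 2nd gives B3.

B3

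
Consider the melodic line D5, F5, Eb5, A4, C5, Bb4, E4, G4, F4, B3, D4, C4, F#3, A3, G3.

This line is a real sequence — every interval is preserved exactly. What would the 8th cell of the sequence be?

D#2 F#2 E2

Taking 3-note groups, the heads are D5, A4, E4, B3, F#3: the pattern moves down a 4th.
Extending down a 4th: C#3 → G#2 → D#2.
Statement 8 starts on D#2 and keeps the same exact contour: D#2 F#2 E2.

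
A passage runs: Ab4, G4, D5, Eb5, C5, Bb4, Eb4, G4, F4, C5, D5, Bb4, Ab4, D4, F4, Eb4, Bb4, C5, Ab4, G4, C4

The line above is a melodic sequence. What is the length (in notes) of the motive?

Try groups of 7 (3 cells in 21 notes):
Ab4 G4 D5 Eb5 C5 Bb4 Eb4 | G4 F4 C5 D5 Bb4 Ab4 D4 | F4 Eb4 Bb4 C5 Ab4 G4 C4
Every group is a transposition down a 2nd of the one before; no shorter unit works.

7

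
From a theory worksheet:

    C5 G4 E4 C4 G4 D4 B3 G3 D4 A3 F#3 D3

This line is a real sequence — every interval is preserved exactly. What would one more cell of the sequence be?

Taking 4-note groups, the heads are C5, G4, D4: the pattern moves down a 4th.
Statement 4 starts on A3 and keeps the same exact contour: A3 E3 C#3 A2.

A3 E3 C#3 A2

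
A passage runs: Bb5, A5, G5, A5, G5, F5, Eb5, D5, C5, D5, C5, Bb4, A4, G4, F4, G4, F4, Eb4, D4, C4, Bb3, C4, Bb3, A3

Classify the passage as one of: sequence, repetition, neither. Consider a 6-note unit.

Each 6-note cell is the previous one transposed down a 5th.

sequence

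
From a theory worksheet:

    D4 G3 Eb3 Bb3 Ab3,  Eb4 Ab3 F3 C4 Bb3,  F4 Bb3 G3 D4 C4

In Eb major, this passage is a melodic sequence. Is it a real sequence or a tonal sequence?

Every note is diatonic to Eb major.
Cell 1 has -4 semitones from note 2 to 3, but cell 2 has -3 — the interval quality changes while the contour stays the same, which is the hallmark of a tonal sequence.

tonal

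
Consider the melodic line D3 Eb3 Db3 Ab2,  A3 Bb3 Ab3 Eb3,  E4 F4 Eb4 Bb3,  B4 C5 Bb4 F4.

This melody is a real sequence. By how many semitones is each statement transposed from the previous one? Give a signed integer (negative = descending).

7

Taking 4-note groups, the heads are D3, A3, E4, B4: the pattern moves up a 5th.
D3→A3 is 57 − 50 = 7 semitones.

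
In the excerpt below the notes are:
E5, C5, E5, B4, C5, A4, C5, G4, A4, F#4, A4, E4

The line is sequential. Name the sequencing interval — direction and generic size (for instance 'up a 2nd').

down a 3rd

The 4-note cells begin on E5, C5, A4 — each down a 3rd from the last.
E5 to C5 is down a 3rd.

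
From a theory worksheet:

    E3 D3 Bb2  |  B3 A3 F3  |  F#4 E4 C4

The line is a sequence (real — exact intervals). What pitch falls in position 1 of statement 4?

C#5

With 3-note cells, note 1 of each statement runs E3, B3, F#4.
One more up a 5th gives C#5.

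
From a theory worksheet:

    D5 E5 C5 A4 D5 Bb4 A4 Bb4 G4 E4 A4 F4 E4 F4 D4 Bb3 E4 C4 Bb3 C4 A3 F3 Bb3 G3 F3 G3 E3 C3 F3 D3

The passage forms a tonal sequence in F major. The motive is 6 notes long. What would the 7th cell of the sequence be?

The 6-note cells begin on D5, A4, E4, Bb3, F3 — each down a 4th from the last.
Continuing the starts: C3 → G2.
Statement 7 starts on G2 and keeps the same diatonic contour: G2 A2 F2 D2 G2 E2.

G2 A2 F2 D2 G2 E2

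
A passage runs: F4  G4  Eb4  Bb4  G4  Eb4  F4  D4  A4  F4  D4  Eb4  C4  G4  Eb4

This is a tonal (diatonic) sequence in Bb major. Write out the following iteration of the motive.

Unit = 5 notes; the statements start on F4, Eb4, D4, moving down a 2nd each time.
So cell 4 is C4 D4 Bb3 F4 D4.

C4 D4 Bb3 F4 D4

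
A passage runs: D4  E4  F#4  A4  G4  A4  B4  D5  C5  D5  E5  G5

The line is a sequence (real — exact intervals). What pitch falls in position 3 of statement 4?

A5

The unit is 4 notes. Position-3 pitches of the 3 shown cells: F#4, B4, E5.
Each moves up a 4th; the next is A5.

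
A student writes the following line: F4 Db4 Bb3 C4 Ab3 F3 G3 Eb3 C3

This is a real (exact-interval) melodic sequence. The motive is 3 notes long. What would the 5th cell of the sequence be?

Taking 3-note groups, the heads are F4, C4, G3: the pattern moves down a 4th.
Extending down a 4th: D3 → A2.
From A2 the exact shape gives A2 F2 D2.

A2 F2 D2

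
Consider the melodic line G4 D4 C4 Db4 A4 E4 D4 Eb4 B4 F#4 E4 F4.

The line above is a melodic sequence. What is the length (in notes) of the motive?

4

12 notes total. Splitting into 3 groups of 4:
G4 D4 C4 Db4 | A4 E4 D4 Eb4 | B4 F#4 E4 F4
That's a consistent up a 2nd shift per cell, and no other grouping gives one.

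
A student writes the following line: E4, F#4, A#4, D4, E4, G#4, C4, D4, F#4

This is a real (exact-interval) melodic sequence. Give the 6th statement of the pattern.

The 3-note cells begin on E4, D4, C4 — each down a 2nd from the last.
Carrying on: Bb3 → Ab3 → Gb3.
From Gb3 the exact shape gives Gb3 Ab3 C4.

Gb3 Ab3 C4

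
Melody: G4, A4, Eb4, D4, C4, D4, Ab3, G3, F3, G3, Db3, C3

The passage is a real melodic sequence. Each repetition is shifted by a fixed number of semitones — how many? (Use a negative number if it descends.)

The 4-note cells begin on G4, C4, F3 — each down a 5th from the last.
G4 to C4 spans -7 semitones.

-7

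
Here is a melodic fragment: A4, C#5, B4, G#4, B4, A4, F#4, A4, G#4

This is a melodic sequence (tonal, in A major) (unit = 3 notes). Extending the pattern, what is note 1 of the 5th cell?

With 3-note cells, note 1 of each statement runs A4, G#4, F#4.
Each moves down a 2nd. Continuing: E4 → D4.

D4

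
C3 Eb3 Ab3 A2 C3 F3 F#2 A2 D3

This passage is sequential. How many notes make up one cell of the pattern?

3

Try groups of 3 (3 cells in 9 notes):
C3 Eb3 Ab3 | A2 C3 F3 | F#2 A2 D3
Every group is a transposition down a 3rd of the one before; no shorter unit works.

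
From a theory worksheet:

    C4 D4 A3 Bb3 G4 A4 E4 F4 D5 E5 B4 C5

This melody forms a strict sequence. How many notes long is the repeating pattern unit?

There are 12 notes; a 4-note unit gives 3 cells:
C4 D4 A3 Bb3 | G4 A4 E4 F4 | D5 E5 B4 C5
Each cell is the previous one up a 5th — so the unit is 4 notes.

4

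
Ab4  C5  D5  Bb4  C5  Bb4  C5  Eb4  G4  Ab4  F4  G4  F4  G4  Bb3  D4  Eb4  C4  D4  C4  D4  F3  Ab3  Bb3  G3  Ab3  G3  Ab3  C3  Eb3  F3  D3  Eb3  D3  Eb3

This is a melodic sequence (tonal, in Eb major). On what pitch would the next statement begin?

G2

With a 7-note motive the entries are Ab4, Eb4, Bb3, F3, C3, each down a 4th from the previous.
The next head, down a 4th from C3, is G2.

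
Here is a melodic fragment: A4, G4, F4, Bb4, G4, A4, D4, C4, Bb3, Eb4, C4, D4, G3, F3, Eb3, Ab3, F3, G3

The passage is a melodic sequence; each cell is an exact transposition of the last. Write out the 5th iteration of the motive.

With a 6-note motive the entries are A4, D4, G3, each down a 5th from the previous.
Continuing the starts: C3 → F2.
So cell 5 is F2 Eb2 Db2 Gb2 Eb2 F2.

F2 Eb2 Db2 Gb2 Eb2 F2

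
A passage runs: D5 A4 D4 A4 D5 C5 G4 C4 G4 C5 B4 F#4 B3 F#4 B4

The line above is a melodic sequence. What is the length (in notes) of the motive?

5

Try groups of 5 (3 cells in 15 notes):
D5 A4 D4 A4 D5 | C5 G4 C4 G4 C5 | B4 F#4 B3 F#4 B4
Each cell is the previous one down a 2nd — so the unit is 5 notes.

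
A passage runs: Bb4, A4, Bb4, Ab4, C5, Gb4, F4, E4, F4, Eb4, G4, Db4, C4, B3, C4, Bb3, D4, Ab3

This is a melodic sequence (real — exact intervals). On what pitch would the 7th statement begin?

The 6-note cells begin on Bb4, F4, C4 — each down a 4th from the last.
Continuing: G3 → D3 → A2 → E2. Statement 7 starts on E2.

E2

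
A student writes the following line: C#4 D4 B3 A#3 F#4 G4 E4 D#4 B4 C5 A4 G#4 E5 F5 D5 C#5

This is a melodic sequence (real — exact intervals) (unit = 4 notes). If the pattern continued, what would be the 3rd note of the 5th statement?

G5

With 4-note cells, note 3 of each statement runs B3, E4, A4, D5.
One more up a 4th gives G5.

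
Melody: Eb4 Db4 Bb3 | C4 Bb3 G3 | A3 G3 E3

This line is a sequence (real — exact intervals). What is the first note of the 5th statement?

The 3-note cells begin on Eb4, C4, A3 — each down a 3rd from the last.
Extending the heads down a 3rd: F#3 → D#3.

D#3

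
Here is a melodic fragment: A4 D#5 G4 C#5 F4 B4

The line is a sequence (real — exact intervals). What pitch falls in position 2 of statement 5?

G4

The unit is 2 notes. Position-2 pitches of the 3 shown cells: D#5, C#5, B4.
Extending down a 2nd: A4 → G4.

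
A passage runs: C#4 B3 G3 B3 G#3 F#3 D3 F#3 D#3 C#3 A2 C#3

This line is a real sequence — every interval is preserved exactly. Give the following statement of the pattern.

A#2 G#2 E2 G#2

Unit = 4 notes; the statements start on C#4, G#3, D#3, moving down a 4th each time.
From A#2 the exact shape gives A#2 G#2 E2 G#2.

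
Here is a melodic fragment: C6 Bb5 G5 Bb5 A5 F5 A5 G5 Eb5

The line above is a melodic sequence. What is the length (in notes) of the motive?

3

Try groups of 3 (3 cells in 9 notes):
C6 Bb5 G5 | Bb5 A5 F5 | A5 G5 Eb5
That's a consistent down a 2nd shift per cell, and no other grouping gives one.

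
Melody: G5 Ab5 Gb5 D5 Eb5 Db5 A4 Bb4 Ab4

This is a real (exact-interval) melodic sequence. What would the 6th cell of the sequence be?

The 3-note cells begin on G5, D5, A4 — each down a 4th from the last.
Continuing the starts: E4 → B3 → F#3.
From F#3 the exact shape gives F#3 G3 F3.

F#3 G3 F3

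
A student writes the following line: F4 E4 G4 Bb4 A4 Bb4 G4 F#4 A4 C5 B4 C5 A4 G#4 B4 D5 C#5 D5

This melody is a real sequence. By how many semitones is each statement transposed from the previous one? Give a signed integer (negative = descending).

2

Unit = 6 notes; the statements start on F4, G4, A4, moving up a 2nd each time.
Counting half-steps from F4 to G4: 2.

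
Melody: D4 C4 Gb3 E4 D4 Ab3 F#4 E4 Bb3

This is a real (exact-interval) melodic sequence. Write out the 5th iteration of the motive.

A#4 G#4 D4

With a 3-note motive the entries are D4, E4, F#4, each up a 2nd from the previous.
Extending up a 2nd: G#4 → A#4.
From A#4 the exact shape gives A#4 G#4 D4.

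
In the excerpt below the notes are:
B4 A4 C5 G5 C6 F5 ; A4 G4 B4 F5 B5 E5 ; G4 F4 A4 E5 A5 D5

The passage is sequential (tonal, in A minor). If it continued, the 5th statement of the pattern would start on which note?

E4

Unit = 6 notes; the statements start on B4, A4, G4, moving down a 2nd each time.
Extending the heads down a 2nd: F4 → E4.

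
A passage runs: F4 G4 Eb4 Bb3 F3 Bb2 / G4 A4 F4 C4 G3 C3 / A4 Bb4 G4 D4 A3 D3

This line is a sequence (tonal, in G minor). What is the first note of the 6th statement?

D5

With a 6-note motive the entries are F4, G4, A4, each up a 2nd from the previous.
Extending the heads up a 2nd: Bb4 → C5 → D5.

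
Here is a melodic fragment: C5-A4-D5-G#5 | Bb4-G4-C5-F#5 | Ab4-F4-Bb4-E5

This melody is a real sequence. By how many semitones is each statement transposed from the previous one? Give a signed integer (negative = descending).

With a 4-note motive the entries are C5, Bb4, Ab4, each down a 2nd from the previous.
C5 to Bb4 spans -2 semitones.

-2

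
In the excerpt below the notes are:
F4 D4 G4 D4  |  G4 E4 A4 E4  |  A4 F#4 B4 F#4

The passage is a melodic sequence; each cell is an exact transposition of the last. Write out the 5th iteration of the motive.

C#5 A#4 D#5 A#4

Unit = 4 notes; the statements start on F4, G4, A4, moving up a 2nd each time.
Extending up a 2nd: B4 → C#5.
Statement 5 starts on C#5 and keeps the same exact contour: C#5 A#4 D#5 A#4.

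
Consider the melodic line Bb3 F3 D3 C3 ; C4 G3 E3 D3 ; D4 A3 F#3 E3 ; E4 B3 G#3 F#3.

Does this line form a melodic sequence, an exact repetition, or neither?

Each 4-note cell is the previous one transposed up a 2nd.

sequence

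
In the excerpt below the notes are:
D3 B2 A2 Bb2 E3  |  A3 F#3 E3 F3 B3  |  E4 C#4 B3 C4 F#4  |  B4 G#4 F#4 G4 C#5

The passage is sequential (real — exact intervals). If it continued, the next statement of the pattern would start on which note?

F#5

Unit = 5 notes; the statements start on D3, A3, E4, B4, moving up a 5th each time.
One more step up a 5th gives F#5.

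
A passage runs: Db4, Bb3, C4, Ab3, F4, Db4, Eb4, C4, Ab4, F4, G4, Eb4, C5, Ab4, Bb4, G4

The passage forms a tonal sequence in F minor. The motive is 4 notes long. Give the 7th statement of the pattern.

Unit = 4 notes; the statements start on Db4, F4, Ab4, C5, moving up a 3rd each time.
Extending up a 3rd: Eb5 → G5 → Bb5.
Statement 7 starts on Bb5 and keeps the same diatonic contour: Bb5 G5 Ab5 F5.

Bb5 G5 Ab5 F5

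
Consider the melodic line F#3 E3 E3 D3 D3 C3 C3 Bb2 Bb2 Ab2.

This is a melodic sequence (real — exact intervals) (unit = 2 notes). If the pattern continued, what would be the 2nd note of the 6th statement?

Gb2

With 2-note cells, note 2 of each statement runs E3, D3, C3, Bb2, Ab2.
One more down a 2nd gives Gb2.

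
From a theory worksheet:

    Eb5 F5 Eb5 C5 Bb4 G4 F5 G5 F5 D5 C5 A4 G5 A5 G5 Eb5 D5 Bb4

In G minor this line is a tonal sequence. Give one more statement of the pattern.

A5 Bb5 A5 F5 Eb5 C5

The 6-note cells begin on Eb5, F5, G5 — each up a 2nd from the last.
From A5 the diatonic shape gives A5 Bb5 A5 F5 Eb5 C5.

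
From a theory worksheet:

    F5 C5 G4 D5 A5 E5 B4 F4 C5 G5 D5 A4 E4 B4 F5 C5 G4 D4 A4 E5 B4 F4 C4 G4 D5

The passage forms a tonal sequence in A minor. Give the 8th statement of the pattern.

F4 C4 G3 D4 A4

Taking 5-note groups, the heads are F5, E5, D5, C5, B4: the pattern moves down a 2nd.
Carrying on: A4 → G4 → F4.
Statement 8 starts on F4 and keeps the same diatonic contour: F4 C4 G3 D4 A4.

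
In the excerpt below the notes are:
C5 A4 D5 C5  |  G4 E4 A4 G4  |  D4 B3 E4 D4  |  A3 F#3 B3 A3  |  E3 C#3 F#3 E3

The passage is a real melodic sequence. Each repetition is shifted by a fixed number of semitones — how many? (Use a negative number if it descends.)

With a 4-note motive the entries are C5, G4, D4, A3, E3, each down a 4th from the previous.
C5 to G4 spans -5 semitones.

-5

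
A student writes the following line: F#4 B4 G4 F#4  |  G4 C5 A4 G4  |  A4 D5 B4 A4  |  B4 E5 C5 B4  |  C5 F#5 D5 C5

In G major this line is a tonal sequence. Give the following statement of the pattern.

Taking 4-note groups, the heads are F#4, G4, A4, B4, C5: the pattern moves up a 2nd.
So cell 6 is D5 G5 E5 D5.

D5 G5 E5 D5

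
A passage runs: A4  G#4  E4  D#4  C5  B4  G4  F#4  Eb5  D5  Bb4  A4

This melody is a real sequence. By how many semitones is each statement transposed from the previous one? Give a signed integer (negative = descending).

3

Taking 4-note groups, the heads are A4, C5, Eb5: the pattern moves up a 3rd.
A4→C5 is 72 − 69 = 3 semitones.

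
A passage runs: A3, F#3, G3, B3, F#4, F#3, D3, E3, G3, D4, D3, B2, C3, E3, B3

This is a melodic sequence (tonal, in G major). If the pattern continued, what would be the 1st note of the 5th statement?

With 5-note cells, note 1 of each statement runs A3, F#3, D3.
Extending down a 3rd: B2 → G2.

G2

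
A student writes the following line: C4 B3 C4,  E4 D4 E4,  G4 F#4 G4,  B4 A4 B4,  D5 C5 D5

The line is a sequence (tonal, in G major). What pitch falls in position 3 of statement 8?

With 3-note cells, note 3 of each statement runs C4, E4, G4, B4, D5.
Each moves up a 3rd. Continuing: F#5 → A5 → C6.

C6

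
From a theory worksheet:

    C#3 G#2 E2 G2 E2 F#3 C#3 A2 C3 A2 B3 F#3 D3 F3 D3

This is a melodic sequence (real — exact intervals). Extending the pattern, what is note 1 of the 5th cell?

With 5-note cells, note 1 of each statement runs C#3, F#3, B3.
Extending up a 4th: E4 → A4.

A4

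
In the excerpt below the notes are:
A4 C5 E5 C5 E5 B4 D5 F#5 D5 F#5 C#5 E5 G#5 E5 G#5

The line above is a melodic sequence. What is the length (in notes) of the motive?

Try groups of 5 (3 cells in 15 notes):
A4 C5 E5 C5 E5 | B4 D5 F#5 D5 F#5 | C#5 E5 G#5 E5 G#5
Each cell is the previous one up a 2nd — so the unit is 5 notes.

5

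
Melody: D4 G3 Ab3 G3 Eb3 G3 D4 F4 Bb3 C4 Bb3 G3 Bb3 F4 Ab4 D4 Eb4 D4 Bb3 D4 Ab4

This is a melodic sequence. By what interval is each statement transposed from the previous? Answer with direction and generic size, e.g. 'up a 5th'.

up a 3rd

The 7-note cells begin on D4, F4, Ab4 — each up a 3rd from the last.
D4 to F4 is up a 3rd.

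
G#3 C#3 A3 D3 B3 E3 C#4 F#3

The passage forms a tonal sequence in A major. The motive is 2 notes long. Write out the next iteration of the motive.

D4 G#3

With a 2-note motive the entries are G#3, A3, B3, C#4, each up a 2nd from the previous.
So cell 5 is D4 G#3.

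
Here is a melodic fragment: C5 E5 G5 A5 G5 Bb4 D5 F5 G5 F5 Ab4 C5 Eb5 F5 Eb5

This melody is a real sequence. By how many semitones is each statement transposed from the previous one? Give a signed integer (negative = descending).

The 5-note cells begin on C5, Bb4, Ab4 — each down a 2nd from the last.
C5→Bb4 is 70 − 72 = -2 semitones.

-2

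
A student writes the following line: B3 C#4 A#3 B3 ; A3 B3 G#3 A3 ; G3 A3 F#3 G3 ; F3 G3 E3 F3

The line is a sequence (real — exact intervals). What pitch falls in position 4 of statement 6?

Db3

With 4-note cells, note 4 of each statement runs B3, A3, G3, F3.
Carrying that down a 2nd forward: Eb3 → Db3.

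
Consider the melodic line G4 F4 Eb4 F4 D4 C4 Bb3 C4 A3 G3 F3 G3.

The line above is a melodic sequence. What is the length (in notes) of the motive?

There are 12 notes; a 4-note unit gives 3 cells:
G4 F4 Eb4 F4 | D4 C4 Bb3 C4 | A3 G3 F3 G3
Every group is a transposition down a 4th of the one before; no shorter unit works.

4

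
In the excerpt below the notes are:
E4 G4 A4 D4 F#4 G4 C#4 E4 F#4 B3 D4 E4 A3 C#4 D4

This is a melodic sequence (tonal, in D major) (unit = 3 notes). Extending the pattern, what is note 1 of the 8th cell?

With 3-note cells, note 1 of each statement runs E4, D4, C#4, B3, A3.
Extending down a 2nd: G3 → F#3 → E3.

E3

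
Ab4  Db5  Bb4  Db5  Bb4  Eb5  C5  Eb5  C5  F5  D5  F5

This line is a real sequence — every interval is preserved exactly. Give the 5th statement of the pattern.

The 4-note cells begin on Ab4, Bb4, C5 — each up a 2nd from the last.
Carrying on: D5 → E5.
From E5 the exact shape gives E5 A5 F#5 A5.

E5 A5 F#5 A5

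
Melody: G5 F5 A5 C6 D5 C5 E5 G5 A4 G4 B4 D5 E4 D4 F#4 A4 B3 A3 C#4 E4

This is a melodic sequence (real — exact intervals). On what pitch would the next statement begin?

Taking 4-note groups, the heads are G5, D5, A4, E4, B3: the pattern moves down a 4th.
One more step down a 4th gives F#3.

F#3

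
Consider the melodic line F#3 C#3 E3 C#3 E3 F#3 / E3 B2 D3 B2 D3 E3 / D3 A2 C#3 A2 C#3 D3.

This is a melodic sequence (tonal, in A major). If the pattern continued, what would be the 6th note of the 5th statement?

Grouping in 6s, the 6th note of each cell is F#3, E3, D3.
Each moves down a 2nd. Continuing: C#3 → B2.

B2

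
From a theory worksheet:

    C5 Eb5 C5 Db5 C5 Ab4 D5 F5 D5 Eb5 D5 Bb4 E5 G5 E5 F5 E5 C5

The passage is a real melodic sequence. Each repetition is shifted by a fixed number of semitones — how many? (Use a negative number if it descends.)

2

Unit = 6 notes; the statements start on C5, D5, E5, moving up a 2nd each time.
Counting half-steps from C5 to D5: 2.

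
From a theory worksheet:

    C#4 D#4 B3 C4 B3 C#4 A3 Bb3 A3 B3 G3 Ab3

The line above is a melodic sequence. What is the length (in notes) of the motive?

Try groups of 4 (3 cells in 12 notes):
C#4 D#4 B3 C4 | B3 C#4 A3 Bb3 | A3 B3 G3 Ab3
That's a consistent down a 2nd shift per cell, and no other grouping gives one.

4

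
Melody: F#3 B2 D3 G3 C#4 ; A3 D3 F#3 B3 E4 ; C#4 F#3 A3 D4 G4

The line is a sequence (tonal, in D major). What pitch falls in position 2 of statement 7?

G4

The unit is 5 notes. Position-2 pitches of the 3 shown cells: B2, D3, F#3.
Each moves up a 3rd. Continuing: A3 → C#4 → E4 → G4.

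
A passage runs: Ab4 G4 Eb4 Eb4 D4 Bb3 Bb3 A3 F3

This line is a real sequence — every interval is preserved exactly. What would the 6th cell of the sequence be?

The 3-note cells begin on Ab4, Eb4, Bb3 — each down a 4th from the last.
Carrying on: F3 → C3 → G2.
So cell 6 is G2 F#2 D2.

G2 F#2 D2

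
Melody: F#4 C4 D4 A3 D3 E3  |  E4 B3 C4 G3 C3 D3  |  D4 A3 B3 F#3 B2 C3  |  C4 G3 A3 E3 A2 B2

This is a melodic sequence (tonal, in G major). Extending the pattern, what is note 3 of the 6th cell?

F#3

The unit is 6 notes. Position-3 pitches of the 4 shown cells: D4, C4, B3, A3.
Extending down a 2nd: G3 → F#3.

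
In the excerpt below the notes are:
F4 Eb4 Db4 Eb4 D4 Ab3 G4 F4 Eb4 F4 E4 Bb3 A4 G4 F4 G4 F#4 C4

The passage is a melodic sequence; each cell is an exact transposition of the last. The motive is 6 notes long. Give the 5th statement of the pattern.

C#5 B4 A4 B4 A#4 E4

The 6-note cells begin on F4, G4, A4 — each up a 2nd from the last.
Continuing the starts: B4 → C#5.
Statement 5 starts on C#5 and keeps the same exact contour: C#5 B4 A4 B4 A#4 E4.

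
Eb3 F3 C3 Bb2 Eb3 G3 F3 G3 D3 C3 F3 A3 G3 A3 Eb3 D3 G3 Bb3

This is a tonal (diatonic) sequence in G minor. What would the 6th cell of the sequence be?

With a 6-note motive the entries are Eb3, F3, G3, each up a 2nd from the previous.
Carrying on: A3 → Bb3 → C4.
So cell 6 is C4 D4 A3 G3 C4 Eb4.

C4 D4 A3 G3 C4 Eb4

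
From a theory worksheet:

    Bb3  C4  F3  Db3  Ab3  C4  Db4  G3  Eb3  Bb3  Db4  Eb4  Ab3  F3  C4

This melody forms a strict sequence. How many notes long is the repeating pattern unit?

Try groups of 5 (3 cells in 15 notes):
Bb3 C4 F3 Db3 Ab3 | C4 Db4 G3 Eb3 Bb3 | Db4 Eb4 Ab3 F3 C4
Each cell is the previous one up a 2nd — so the unit is 5 notes.

5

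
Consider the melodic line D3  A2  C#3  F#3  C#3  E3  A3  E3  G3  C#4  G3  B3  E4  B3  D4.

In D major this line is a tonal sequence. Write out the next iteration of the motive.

With a 3-note motive the entries are D3, F#3, A3, C#4, E4, each up a 3rd from the previous.
So cell 6 is G4 D4 F#4.

G4 D4 F#4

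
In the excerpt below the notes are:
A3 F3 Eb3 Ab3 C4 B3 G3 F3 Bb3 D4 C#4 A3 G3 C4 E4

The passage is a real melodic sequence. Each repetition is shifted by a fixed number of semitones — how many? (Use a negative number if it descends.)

2

With a 5-note motive the entries are A3, B3, C#4, each up a 2nd from the previous.
A3→B3 is 59 − 57 = 2 semitones.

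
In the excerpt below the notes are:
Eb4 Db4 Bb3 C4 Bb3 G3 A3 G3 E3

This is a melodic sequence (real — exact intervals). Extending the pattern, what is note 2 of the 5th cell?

C#3

With 3-note cells, note 2 of each statement runs Db4, Bb3, G3.
Extending down a 3rd: E3 → C#3.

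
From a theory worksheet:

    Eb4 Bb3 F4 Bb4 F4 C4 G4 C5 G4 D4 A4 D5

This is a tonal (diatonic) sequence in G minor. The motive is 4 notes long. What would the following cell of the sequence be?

A4 Eb4 Bb4 Eb5

Taking 4-note groups, the heads are Eb4, F4, G4: the pattern moves up a 2nd.
So cell 4 is A4 Eb4 Bb4 Eb5.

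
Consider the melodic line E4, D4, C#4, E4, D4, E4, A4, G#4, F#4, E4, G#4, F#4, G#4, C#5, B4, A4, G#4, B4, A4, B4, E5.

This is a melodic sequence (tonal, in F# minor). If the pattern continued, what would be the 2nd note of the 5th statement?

E5

The unit is 7 notes. Position-2 pitches of the 3 shown cells: D4, F#4, A4.
Carrying that up a 3rd forward: C#5 → E5.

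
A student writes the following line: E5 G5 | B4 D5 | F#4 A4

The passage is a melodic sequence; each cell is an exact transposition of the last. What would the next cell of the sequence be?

C#4 E4

With a 2-note motive the entries are E5, B4, F#4, each down a 4th from the previous.
So cell 4 is C#4 E4.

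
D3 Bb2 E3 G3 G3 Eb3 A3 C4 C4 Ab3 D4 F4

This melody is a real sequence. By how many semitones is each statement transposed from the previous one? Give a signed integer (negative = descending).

5

With a 4-note motive the entries are D3, G3, C4, each up a 4th from the previous.
D3→G3 is 55 − 50 = 5 semitones.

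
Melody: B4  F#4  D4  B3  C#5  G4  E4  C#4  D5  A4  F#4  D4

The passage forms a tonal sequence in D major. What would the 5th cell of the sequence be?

F#5 C#5 A4 F#4

Unit = 4 notes; the statements start on B4, C#5, D5, moving up a 2nd each time.
Extending up a 2nd: E5 → F#5.
So cell 5 is F#5 C#5 A4 F#4.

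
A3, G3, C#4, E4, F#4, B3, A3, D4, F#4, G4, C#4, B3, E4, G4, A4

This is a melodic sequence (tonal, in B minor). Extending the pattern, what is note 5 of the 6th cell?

Grouping in 5s, the 5th note of each cell is F#4, G4, A4.
Each moves up a 2nd. Continuing: B4 → C#5 → D5.

D5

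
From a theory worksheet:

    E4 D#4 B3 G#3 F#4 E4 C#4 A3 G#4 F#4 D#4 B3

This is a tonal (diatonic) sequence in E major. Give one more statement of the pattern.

Unit = 4 notes; the statements start on E4, F#4, G#4, moving up a 2nd each time.
So cell 4 is A4 G#4 E4 C#4.

A4 G#4 E4 C#4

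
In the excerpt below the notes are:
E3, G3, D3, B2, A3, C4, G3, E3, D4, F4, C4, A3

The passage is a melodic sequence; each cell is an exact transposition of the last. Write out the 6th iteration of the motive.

F5 Ab5 Eb5 C5

The 4-note cells begin on E3, A3, D4 — each up a 4th from the last.
Extending up a 4th: G4 → C5 → F5.
From F5 the exact shape gives F5 Ab5 Eb5 C5.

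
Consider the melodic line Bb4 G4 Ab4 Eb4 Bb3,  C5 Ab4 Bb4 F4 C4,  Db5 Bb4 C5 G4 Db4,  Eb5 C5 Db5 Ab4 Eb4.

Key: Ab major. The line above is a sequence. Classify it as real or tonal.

tonal

Every note is diatonic to Ab major.
Cell 1 has -3 semitones from note 1 to 2, but cell 2 has -4 — the interval quality changes while the contour stays the same, which is the hallmark of a tonal sequence.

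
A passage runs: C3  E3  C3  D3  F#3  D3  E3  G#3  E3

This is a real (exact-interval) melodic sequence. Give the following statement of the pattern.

With a 3-note motive the entries are C3, D3, E3, each up a 2nd from the previous.
From F#3 the exact shape gives F#3 A#3 F#3.

F#3 A#3 F#3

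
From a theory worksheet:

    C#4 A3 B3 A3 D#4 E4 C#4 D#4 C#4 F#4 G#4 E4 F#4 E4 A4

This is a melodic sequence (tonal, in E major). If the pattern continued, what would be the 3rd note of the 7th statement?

G#5

Grouping in 5s, the 3rd note of each cell is B3, D#4, F#4.
Each moves up a 3rd. Continuing: A4 → C#5 → E5 → G#5.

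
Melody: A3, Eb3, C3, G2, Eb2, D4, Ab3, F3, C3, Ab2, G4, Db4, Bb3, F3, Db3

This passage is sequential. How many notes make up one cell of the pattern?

5

There are 15 notes; a 5-note unit gives 3 cells:
A3 Eb3 C3 G2 Eb2 | D4 Ab3 F3 C3 Ab2 | G4 Db4 Bb3 F3 Db3
Every group is a transposition up a 4th of the one before; no shorter unit works.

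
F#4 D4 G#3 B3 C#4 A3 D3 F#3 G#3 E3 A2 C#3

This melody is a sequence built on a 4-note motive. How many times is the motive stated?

12 notes in groups of 4 gives 12/4 = 3 statements.
Starts: F#4, C#4, G#3 — each down a 4th.

3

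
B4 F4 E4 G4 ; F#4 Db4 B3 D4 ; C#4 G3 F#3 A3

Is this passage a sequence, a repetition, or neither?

neither

Note 2 of cell 2 is Db4; if this were a sequence it would be C4. No unit length gives a consistent transposition pattern.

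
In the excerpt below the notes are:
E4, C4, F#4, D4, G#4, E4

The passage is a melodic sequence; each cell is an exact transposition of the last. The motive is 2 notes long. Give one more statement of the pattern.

A#4 F#4

The 2-note cells begin on E4, F#4, G#4 — each up a 2nd from the last.
Statement 4 starts on A#4 and keeps the same exact contour: A#4 F#4.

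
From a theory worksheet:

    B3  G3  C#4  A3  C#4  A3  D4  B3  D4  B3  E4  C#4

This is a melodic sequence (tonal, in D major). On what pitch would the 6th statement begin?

G4

With a 4-note motive the entries are B3, C#4, D4, each up a 2nd from the previous.
Continuing: E4 → F#4 → G4. Statement 6 starts on G4.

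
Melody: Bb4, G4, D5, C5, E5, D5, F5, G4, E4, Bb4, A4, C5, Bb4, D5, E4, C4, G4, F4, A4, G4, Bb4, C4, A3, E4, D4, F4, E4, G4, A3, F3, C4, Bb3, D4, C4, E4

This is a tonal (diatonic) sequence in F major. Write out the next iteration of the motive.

F3 D3 A3 G3 Bb3 A3 C4

With a 7-note motive the entries are Bb4, G4, E4, C4, A3, each down a 3rd from the previous.
So cell 6 is F3 D3 A3 G3 Bb3 A3 C4.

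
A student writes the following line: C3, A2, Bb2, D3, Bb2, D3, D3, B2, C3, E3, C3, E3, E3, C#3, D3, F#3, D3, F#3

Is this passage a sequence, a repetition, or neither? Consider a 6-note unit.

sequence

Each 6-note cell is the previous one transposed up a 2nd.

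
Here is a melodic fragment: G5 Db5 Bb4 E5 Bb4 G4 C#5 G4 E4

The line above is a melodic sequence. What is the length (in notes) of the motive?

3

There are 9 notes; a 3-note unit gives 3 cells:
G5 Db5 Bb4 | E5 Bb4 G4 | C#5 G4 E4
Every group is a transposition down a 3rd of the one before; no shorter unit works.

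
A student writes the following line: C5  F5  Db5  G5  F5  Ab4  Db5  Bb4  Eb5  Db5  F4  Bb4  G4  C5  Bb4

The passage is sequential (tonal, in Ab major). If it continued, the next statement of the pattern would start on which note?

Db4

Taking 5-note groups, the heads are C5, Ab4, F4: the pattern moves down a 3rd.
The next head, down a 3rd from F4, is Db4.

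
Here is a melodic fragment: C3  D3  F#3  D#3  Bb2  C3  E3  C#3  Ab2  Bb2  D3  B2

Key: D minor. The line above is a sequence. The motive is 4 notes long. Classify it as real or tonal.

Each cell has the same semitone pattern (2, 4, -3) — intervals are preserved exactly.
And F#3 lies outside D minor, so the sequence is real rather than tonal.

real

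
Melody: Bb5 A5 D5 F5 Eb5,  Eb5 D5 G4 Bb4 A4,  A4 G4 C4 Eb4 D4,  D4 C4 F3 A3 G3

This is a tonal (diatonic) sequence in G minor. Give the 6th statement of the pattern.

Unit = 5 notes; the statements start on Bb5, Eb5, A4, D4, moving down a 5th each time.
Continuing the starts: G3 → C3.
Statement 6 starts on C3 and keeps the same diatonic contour: C3 Bb2 Eb2 G2 F2.

C3 Bb2 Eb2 G2 F2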